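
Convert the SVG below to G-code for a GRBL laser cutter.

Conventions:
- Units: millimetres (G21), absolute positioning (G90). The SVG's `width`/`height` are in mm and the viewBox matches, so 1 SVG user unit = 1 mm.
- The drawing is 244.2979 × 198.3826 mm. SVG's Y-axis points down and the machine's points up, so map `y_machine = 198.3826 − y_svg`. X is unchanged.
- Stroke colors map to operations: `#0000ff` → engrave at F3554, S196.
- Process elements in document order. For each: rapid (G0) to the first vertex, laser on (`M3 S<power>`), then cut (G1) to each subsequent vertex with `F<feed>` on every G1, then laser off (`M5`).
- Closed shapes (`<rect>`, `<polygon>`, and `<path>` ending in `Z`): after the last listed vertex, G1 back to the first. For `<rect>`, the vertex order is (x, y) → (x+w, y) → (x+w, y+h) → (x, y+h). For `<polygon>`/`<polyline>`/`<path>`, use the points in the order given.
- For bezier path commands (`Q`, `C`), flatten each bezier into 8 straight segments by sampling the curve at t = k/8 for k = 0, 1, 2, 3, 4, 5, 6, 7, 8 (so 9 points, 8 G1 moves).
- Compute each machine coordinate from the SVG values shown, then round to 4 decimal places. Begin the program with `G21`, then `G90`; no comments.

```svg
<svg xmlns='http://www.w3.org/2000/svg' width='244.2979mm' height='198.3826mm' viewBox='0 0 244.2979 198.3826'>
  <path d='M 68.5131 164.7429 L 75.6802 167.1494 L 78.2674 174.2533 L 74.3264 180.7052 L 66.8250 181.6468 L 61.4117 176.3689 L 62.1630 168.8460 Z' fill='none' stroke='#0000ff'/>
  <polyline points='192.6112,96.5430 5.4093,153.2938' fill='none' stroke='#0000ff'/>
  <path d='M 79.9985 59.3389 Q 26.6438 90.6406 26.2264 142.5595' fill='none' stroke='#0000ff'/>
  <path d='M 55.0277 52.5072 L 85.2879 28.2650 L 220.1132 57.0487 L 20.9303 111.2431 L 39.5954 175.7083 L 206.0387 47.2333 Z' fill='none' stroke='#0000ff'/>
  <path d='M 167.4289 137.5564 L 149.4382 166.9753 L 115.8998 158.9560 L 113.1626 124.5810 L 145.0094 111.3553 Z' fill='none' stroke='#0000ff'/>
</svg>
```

Since the viewBox matches the mm dimensions, user units are millimetres directly. The only transform is the Y-flip y_m = 198.3826 − y_svg.

Shape 1 is a regular polygon drawn with `<path>`. Its stroke #0000ff means engrave at S196, F3554. After flipping Y the toolpath is (68.5131,33.6397) → (75.6802,31.2332) → (78.2674,24.1293) → (74.3264,17.6774) → (66.8250,16.7358) → (61.4117,22.0137) → (62.1630,29.5366) → (68.5131,33.6397), returning to the start.

Shape 2 is a line segment drawn with `<polyline>`. Its stroke #0000ff means engrave at S196, F3554. After flipping Y the toolpath is (192.6112,101.8396) → (5.4093,45.0888).

Shape 3 is a quadratic bezier drawn with `<path>`. Its stroke #0000ff means engrave at S196, F3554. After flipping Y the toolpath is (79.9985,139.0437) → (67.4870,130.8961) → (56.6297,122.1043) → (47.4268,112.6681) → (39.8781,102.5877) → (33.9838,91.8630) → (29.7437,80.4940) → (27.1579,68.4807) → (26.2264,55.8231).

Shape 4 is a closed polygon drawn with `<path>`. Its stroke #0000ff means engrave at S196, F3554. After flipping Y the toolpath is (55.0277,145.8754) → (85.2879,170.1176) → (220.1132,141.3339) → (20.9303,87.1395) → (39.5954,22.6743) → (206.0387,151.1493) → (55.0277,145.8754), returning to the start.

Shape 5 is a regular polygon drawn with `<path>`. Its stroke #0000ff means engrave at S196, F3554. After flipping Y the toolpath is (167.4289,60.8262) → (149.4382,31.4073) → (115.8998,39.4266) → (113.1626,73.8016) → (145.0094,87.0273) → (167.4289,60.8262), returning to the start.

G21
G90
G0 X68.5131 Y33.6397
M3 S196
G1 X75.6802 Y31.2332 F3554
G1 X78.2674 Y24.1293 F3554
G1 X74.3264 Y17.6774 F3554
G1 X66.8250 Y16.7358 F3554
G1 X61.4117 Y22.0137 F3554
G1 X62.1630 Y29.5366 F3554
G1 X68.5131 Y33.6397 F3554
M5
G0 X192.6112 Y101.8396
M3 S196
G1 X5.4093 Y45.0888 F3554
M5
G0 X79.9985 Y139.0437
M3 S196
G1 X67.4870 Y130.8961 F3554
G1 X56.6297 Y122.1043 F3554
G1 X47.4268 Y112.6681 F3554
G1 X39.8781 Y102.5877 F3554
G1 X33.9838 Y91.8630 F3554
G1 X29.7437 Y80.4940 F3554
G1 X27.1579 Y68.4807 F3554
G1 X26.2264 Y55.8231 F3554
M5
G0 X55.0277 Y145.8754
M3 S196
G1 X85.2879 Y170.1176 F3554
G1 X220.1132 Y141.3339 F3554
G1 X20.9303 Y87.1395 F3554
G1 X39.5954 Y22.6743 F3554
G1 X206.0387 Y151.1493 F3554
G1 X55.0277 Y145.8754 F3554
M5
G0 X167.4289 Y60.8262
M3 S196
G1 X149.4382 Y31.4073 F3554
G1 X115.8998 Y39.4266 F3554
G1 X113.1626 Y73.8016 F3554
G1 X145.0094 Y87.0273 F3554
G1 X167.4289 Y60.8262 F3554
M5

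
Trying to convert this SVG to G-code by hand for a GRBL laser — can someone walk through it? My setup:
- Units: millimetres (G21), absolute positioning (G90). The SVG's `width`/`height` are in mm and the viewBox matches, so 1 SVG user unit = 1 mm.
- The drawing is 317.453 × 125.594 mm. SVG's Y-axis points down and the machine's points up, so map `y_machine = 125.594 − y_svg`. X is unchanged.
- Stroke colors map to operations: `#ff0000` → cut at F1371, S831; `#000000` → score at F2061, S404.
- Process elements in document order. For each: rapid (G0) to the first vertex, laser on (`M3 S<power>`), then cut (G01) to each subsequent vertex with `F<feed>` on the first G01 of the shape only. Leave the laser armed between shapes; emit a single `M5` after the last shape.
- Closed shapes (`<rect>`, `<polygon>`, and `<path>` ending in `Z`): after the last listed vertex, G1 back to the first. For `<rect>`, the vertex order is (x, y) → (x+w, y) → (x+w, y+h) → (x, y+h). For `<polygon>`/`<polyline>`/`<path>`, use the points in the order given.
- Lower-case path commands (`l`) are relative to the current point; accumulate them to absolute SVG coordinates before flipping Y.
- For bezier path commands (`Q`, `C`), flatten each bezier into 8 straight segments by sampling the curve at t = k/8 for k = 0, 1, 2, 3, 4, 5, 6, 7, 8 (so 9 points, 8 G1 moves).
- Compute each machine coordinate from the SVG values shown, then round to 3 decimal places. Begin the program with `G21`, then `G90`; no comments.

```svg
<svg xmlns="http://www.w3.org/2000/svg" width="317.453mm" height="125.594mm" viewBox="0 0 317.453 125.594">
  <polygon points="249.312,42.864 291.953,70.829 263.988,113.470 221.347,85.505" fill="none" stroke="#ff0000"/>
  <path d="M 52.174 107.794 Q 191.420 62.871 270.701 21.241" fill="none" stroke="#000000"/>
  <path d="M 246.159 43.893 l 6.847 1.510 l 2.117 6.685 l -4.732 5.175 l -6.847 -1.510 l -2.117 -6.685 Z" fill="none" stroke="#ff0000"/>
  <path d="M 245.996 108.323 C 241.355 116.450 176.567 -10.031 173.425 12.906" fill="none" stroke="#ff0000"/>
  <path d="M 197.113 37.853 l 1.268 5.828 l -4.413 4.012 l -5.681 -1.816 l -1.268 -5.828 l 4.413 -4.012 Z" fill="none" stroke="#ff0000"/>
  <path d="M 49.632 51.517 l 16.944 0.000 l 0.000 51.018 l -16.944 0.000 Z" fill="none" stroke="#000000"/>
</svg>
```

G21
G90
G0 X249.312 Y82.730
M3 S831
G01 X291.953 Y54.765 F1371
G01 X263.988 Y12.124
G01 X221.347 Y40.089
G01 X249.312 Y82.730
G0 X52.174 Y17.800
M3 S404
G01 X86.049 Y28.979 F2061
G01 X118.049 Y40.056
G01 X148.176 Y51.029
G01 X176.429 Y61.900
G01 X202.808 Y72.667
G01 X227.313 Y83.332
G01 X249.944 Y93.894
G01 X270.701 Y104.353
G0 X246.159 Y81.701
M3 S831
G01 X253.006 Y80.191 F1371
G01 X255.123 Y73.506
G01 X250.391 Y68.331
G01 X243.544 Y69.841
G01 X241.427 Y76.526
G01 X246.159 Y81.701
G0 X245.996 Y17.271
M3 S831
G01 X241.674 Y19.978 F1371
G01 X233.141 Y31.977
G01 X221.823 Y49.938
G01 X209.148 Y70.533
G01 X196.544 Y90.434
G01 X185.437 Y106.313
G01 X177.255 Y114.840
G01 X173.425 Y112.688
G0 X197.113 Y87.741
M3 S831
G01 X198.381 Y81.913 F1371
G01 X193.968 Y77.901
G01 X188.287 Y79.717
G01 X187.019 Y85.545
G01 X191.432 Y89.557
G01 X197.113 Y87.741
G0 X49.632 Y74.077
M3 S404
G01 X66.576 Y74.077 F2061
G01 X66.576 Y23.059
G01 X49.632 Y23.059
G01 X49.632 Y74.077
M5

Since the viewBox matches the mm dimensions, user units are millimetres directly. The only transform is the Y-flip y_m = 125.594 − y_svg.

Shape 1 is a regular polygon drawn with `<polygon>`. Its stroke #ff0000 means cut at S831, F1371. After flipping Y the toolpath is (249.312,82.730) → (291.953,54.765) → (263.988,12.124) → (221.347,40.089) → (249.312,82.730), returning to the start.

Shape 2 is a quadratic bezier drawn with `<path>`. Its stroke #000000 means score at S404, F2061. After flipping Y the toolpath is (52.174,17.800) → (86.049,28.979) → (118.049,40.056) → (148.176,51.029) → (176.429,61.900) → (202.808,72.667) → (227.313,83.332) → (249.944,93.894) → (270.701,104.353).

Shape 3 is a regular polygon drawn with `<path>`. Its stroke #ff0000 means cut at S831, F1371. After flipping Y the toolpath is (246.159,81.701) → (253.006,80.191) → (255.123,73.506) → (250.391,68.331) → (243.544,69.841) → (241.427,76.526) → (246.159,81.701), returning to the start.

Shape 4 is a cubic bezier drawn with `<path>`. Its stroke #ff0000 means cut at S831, F1371. After flipping Y the toolpath is (245.996,17.271) → (241.674,19.978) → (233.141,31.977) → (221.823,49.938) → (209.148,70.533) → (196.544,90.434) → (185.437,106.313) → (177.255,114.840) → (173.425,112.688).

Shape 5 is a regular polygon drawn with `<path>`. Its stroke #ff0000 means cut at S831, F1371. After flipping Y the toolpath is (197.113,87.741) → (198.381,81.913) → (193.968,77.901) → (188.287,79.717) → (187.019,85.545) → (191.432,89.557) → (197.113,87.741), returning to the start.

Shape 6 is a rectangle drawn with `<path>`. Its stroke #000000 means score at S404, F2061. After flipping Y the toolpath is (49.632,74.077) → (66.576,74.077) → (66.576,23.059) → (49.632,23.059) → (49.632,74.077), returning to the start.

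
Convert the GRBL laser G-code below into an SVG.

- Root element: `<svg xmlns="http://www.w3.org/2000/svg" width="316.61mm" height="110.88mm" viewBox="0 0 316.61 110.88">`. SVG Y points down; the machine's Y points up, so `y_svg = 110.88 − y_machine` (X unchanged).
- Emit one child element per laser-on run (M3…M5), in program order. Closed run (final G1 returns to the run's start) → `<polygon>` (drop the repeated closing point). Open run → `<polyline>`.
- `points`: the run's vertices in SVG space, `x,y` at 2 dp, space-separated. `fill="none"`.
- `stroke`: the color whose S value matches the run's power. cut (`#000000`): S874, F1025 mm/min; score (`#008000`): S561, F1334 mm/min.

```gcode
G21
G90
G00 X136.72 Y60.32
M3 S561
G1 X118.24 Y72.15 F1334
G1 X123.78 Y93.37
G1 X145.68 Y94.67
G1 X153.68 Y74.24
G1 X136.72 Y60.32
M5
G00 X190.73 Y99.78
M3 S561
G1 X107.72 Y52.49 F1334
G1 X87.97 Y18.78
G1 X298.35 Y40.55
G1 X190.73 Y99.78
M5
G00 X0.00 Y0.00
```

Each laser-on run becomes one SVG element. Flip Y back into SVG space with y_svg = 110.88 − y_machine. Every run uses S561, so all elements get stroke `#008000` (score).

Run 1: The run returns to its start, so emit a `<polygon>` with points (Y-flipped): 136.72,50.56 118.24,38.73 123.78,17.51 145.68,16.21 153.68,36.64.

Run 2: The run returns to its start, so emit a `<polygon>` with points (Y-flipped): 190.73,11.10 107.72,58.39 87.97,92.10 298.35,70.33.

<svg xmlns="http://www.w3.org/2000/svg" width="316.61mm" height="110.88mm" viewBox="0 0 316.61 110.88">
  <polygon points="136.72,50.56 118.24,38.73 123.78,17.51 145.68,16.21 153.68,36.64" fill="none" stroke="#008000"/>
  <polygon points="190.73,11.10 107.72,58.39 87.97,92.10 298.35,70.33" fill="none" stroke="#008000"/>
</svg>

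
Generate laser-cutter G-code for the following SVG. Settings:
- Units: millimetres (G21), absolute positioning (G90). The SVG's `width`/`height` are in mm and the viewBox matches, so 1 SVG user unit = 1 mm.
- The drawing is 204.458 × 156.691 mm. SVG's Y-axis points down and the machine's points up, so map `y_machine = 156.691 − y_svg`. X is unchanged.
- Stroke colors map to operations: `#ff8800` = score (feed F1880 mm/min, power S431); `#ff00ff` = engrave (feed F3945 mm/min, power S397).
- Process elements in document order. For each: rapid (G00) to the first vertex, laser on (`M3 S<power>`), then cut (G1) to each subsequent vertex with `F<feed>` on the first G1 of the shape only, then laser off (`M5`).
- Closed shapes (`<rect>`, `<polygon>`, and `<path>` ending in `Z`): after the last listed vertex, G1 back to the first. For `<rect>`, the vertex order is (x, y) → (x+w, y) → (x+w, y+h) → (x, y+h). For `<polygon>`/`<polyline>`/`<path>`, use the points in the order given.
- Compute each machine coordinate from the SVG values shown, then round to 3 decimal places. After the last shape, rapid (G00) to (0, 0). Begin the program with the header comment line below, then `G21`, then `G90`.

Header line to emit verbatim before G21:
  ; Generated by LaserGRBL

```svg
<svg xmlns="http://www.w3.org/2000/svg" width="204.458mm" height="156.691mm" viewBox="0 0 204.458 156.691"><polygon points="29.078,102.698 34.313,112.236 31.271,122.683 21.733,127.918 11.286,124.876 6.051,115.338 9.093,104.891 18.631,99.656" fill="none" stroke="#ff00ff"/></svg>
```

; Generated by LaserGRBL
G21
G90
G00 X29.078 Y53.993
M3 S397
G1 X34.313 Y44.455 F3945
G1 X31.271 Y34.008
G1 X21.733 Y28.773
G1 X11.286 Y31.815
G1 X6.051 Y41.353
G1 X9.093 Y51.800
G1 X18.631 Y57.035
G1 X29.078 Y53.993
M5
G00 X0.000 Y0.000

1 u = 1 mm; y_m = 156.691 − y.

[1] `<polygon>` regular polygon, #ff00ff→engrave S397 F3945: (29.078,53.993) → (34.313,44.455) → (31.271,34.008) → (21.733,28.773) → (11.286,31.815) → (6.051,41.353) → (9.093,51.800) → (18.631,57.035) → (29.078,53.993) (closed)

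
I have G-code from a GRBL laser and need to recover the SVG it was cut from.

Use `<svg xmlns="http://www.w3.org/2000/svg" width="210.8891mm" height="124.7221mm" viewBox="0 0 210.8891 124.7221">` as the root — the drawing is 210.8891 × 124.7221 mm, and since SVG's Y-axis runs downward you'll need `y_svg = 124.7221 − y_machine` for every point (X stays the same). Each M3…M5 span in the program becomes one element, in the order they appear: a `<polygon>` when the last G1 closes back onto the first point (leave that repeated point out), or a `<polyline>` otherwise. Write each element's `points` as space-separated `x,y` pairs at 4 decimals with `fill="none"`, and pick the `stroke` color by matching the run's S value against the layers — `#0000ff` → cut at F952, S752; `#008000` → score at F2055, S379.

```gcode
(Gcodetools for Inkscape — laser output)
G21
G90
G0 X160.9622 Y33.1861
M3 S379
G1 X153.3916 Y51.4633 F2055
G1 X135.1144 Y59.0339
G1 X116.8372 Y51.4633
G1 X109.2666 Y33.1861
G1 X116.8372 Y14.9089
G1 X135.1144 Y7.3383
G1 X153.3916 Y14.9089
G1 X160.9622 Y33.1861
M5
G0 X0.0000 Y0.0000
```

<svg xmlns="http://www.w3.org/2000/svg" width="210.8891mm" height="124.7221mm" viewBox="0 0 210.8891 124.7221">
  <polygon points="160.9622,91.5360 153.3916,73.2588 135.1144,65.6882 116.8372,73.2588 109.2666,91.5360 116.8372,109.8132 135.1144,117.3838 153.3916,109.8132" fill="none" stroke="#008000"/>
</svg>

y_svg = 124.7221 − y_m. Every run uses S379, so all elements get stroke `#008000` (score).

[1] closed run; points: 160.9622,91.5360 153.3916,73.2588 135.1144,65.6882 116.8372,73.2588 109.2666,91.5360 116.8372,109.8132 135.1144,117.3838 153.3916,109.8132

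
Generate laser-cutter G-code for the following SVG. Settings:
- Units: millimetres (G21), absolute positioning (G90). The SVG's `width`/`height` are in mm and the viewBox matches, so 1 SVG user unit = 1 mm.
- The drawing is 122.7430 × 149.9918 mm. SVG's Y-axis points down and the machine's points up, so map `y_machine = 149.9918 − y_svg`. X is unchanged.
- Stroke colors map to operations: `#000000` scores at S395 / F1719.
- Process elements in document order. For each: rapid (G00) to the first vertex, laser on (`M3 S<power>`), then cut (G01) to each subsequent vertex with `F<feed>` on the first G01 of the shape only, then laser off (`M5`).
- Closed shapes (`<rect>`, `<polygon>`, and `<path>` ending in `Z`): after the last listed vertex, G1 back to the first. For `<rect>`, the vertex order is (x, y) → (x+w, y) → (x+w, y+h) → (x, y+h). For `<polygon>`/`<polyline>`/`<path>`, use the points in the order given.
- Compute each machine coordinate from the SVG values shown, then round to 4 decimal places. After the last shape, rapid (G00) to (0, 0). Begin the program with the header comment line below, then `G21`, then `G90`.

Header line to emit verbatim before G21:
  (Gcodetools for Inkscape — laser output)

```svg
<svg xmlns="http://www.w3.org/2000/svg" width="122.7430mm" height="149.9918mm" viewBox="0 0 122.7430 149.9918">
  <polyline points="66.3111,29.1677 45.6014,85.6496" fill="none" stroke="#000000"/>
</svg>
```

Since the viewBox matches the mm dimensions, user units are millimetres directly. The only transform is the Y-flip y_m = 149.9918 − y_svg.

Shape 1 is a line segment drawn with `<polyline>`. Its stroke #000000 means score at S395, F1719. After flipping Y the toolpath is (66.3111,120.8241) → (45.6014,64.3422).

(Gcodetools for Inkscape — laser output)
G21
G90
G00 X66.3111 Y120.8241
M3 S395
G01 X45.6014 Y64.3422 F1719
M5
G00 X0.0000 Y0.0000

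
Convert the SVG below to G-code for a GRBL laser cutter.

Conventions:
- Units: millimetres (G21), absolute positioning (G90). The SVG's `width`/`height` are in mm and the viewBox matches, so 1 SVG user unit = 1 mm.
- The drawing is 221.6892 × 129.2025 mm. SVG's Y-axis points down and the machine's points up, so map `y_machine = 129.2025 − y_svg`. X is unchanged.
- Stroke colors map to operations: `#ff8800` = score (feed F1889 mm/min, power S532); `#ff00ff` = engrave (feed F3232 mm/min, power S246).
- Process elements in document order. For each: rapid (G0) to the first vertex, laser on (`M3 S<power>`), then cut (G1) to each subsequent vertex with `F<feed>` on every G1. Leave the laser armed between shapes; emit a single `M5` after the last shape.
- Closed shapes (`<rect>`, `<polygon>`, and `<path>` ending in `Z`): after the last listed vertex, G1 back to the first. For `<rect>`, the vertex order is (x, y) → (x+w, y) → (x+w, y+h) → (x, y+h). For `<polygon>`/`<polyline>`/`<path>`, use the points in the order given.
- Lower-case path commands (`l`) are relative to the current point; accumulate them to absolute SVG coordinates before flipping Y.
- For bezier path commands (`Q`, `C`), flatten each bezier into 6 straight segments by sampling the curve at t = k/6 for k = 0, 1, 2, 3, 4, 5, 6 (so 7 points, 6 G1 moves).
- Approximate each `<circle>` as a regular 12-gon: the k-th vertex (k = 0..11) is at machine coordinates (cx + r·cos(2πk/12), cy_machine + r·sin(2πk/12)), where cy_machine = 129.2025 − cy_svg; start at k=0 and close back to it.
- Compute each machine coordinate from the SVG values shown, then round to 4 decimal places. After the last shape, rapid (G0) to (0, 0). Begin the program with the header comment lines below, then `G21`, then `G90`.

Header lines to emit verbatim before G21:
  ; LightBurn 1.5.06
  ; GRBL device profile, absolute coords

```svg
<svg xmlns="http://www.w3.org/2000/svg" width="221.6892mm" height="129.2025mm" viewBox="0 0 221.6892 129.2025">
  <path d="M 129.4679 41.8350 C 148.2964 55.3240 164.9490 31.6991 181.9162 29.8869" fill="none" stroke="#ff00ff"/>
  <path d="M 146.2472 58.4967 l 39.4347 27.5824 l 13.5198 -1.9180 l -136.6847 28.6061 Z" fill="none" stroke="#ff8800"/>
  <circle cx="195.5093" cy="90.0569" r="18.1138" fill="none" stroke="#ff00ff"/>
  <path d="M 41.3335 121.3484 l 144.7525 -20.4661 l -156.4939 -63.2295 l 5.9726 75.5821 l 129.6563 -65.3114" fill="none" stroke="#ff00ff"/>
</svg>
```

; LightBurn 1.5.06
; GRBL device profile, absolute coords
G21
G90
G0 X129.4679 Y87.3675
M3 S246
G1 X138.7124 Y83.4430 F3232
G1 X147.6633 Y84.0673 F3232
G1 X156.3900 Y87.6036 F3232
G1 X164.9616 Y92.4150 F3232
G1 X173.4473 Y96.8646 F3232
G1 X181.9162 Y99.3156 F3232
G0 X146.2472 Y70.7058
M3 S532
G1 X185.6819 Y43.1234 F1889
G1 X199.2017 Y45.0414 F1889
G1 X62.5170 Y16.4353 F1889
G1 X146.2472 Y70.7058 F1889
G0 X213.6231 Y39.1456
M3 S246
G1 X211.1963 Y48.2025 F3232
G1 X204.5662 Y54.8326 F3232
G1 X195.5093 Y57.2594 F3232
G1 X186.4524 Y54.8326 F3232
G1 X179.8223 Y48.2025 F3232
G1 X177.3955 Y39.1456 F3232
G1 X179.8223 Y30.0887 F3232
G1 X186.4524 Y23.4586 F3232
G1 X195.5093 Y21.0318 F3232
G1 X204.5662 Y23.4586 F3232
G1 X211.1963 Y30.0887 F3232
G1 X213.6231 Y39.1456 F3232
G0 X41.3335 Y7.8541
M3 S246
G1 X186.0860 Y28.3202 F3232
G1 X29.5921 Y91.5497 F3232
G1 X35.5647 Y15.9676 F3232
G1 X165.2210 Y81.2790 F3232
M5
G0 X0.0000 Y0.0000

Since the viewBox matches the mm dimensions, user units are millimetres directly. The only transform is the Y-flip y_m = 129.2025 − y_svg.

Shape 1 is a cubic bezier drawn with `<path>`. Its stroke #ff00ff means engrave at S246, F3232. After flipping Y the toolpath is (129.4679,87.3675) → (138.7124,83.4430) → (147.6633,84.0673) → (156.3900,87.6036) → (164.9616,92.4150) → (173.4473,96.8646) → (181.9162,99.3156).

Shape 2 is a closed polygon drawn with `<path>`. Its stroke #ff8800 means score at S532, F1889. After flipping Y the toolpath is (146.2472,70.7058) → (185.6819,43.1234) → (199.2017,45.0414) → (62.5170,16.4353) → (146.2472,70.7058), returning to the start.

Shape 3 is a circle drawn with `<circle>`. Its stroke #ff00ff means engrave at S246, F3232. After flipping Y the toolpath is (213.6231,39.1456) → (211.1963,48.2025) → (204.5662,54.8326) → (195.5093,57.2594) → (186.4524,54.8326) → (179.8223,48.2025) → (177.3955,39.1456) → (179.8223,30.0887) → (186.4524,23.4586) → (195.5093,21.0318) → (204.5662,23.4586) → (211.1963,30.0887) → (213.6231,39.1456), returning to the start.

Shape 4 is a open polyline drawn with `<path>`. Its stroke #ff00ff means engrave at S246, F3232. After flipping Y the toolpath is (41.3335,7.8541) → (186.0860,28.3202) → (29.5921,91.5497) → (35.5647,15.9676) → (165.2210,81.2790).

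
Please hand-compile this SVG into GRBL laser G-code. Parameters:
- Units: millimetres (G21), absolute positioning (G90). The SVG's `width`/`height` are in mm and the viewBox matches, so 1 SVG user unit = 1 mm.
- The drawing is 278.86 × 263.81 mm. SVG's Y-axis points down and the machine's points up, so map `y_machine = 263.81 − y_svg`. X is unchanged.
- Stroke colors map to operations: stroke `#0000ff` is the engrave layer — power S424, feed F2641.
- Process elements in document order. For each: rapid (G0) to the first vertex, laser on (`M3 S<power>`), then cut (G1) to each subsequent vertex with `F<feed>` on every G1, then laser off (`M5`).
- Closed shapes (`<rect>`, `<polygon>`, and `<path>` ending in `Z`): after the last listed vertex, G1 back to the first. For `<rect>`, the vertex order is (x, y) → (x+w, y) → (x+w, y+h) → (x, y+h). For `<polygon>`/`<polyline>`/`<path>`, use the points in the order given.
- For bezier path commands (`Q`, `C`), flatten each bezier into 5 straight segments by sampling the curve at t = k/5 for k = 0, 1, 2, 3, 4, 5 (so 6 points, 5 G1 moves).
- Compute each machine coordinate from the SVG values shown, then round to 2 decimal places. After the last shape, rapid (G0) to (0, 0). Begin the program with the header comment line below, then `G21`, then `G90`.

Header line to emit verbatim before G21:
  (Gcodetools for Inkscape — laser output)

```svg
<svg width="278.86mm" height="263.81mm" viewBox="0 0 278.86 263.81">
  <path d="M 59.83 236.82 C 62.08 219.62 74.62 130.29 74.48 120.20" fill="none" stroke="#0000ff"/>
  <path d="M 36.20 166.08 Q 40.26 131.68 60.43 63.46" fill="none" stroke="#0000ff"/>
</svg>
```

1 u = 1 mm; y_m = 263.81 − y.

[1] `<path>` cubic bezier, #0000ff→engrave S424 F2641: (59.83,26.99) → (62.23,44.75) → (66.00,72.56) → (70.03,103.15) → (73.23,129.26) → (74.48,143.61)

[2] `<path>` quadratic bezier, #0000ff→engrave S424 F2641: (36.20,97.73) → (38.47,112.84) → (42.03,130.66) → (46.87,151.19) → (53.01,174.41) → (60.43,200.35)

(Gcodetools for Inkscape — laser output)
G21
G90
G0 X59.83 Y26.99
M3 S424
G1 X62.23 Y44.75 F2641
G1 X66.00 Y72.56 F2641
G1 X70.03 Y103.15 F2641
G1 X73.23 Y129.26 F2641
G1 X74.48 Y143.61 F2641
M5
G0 X36.20 Y97.73
M3 S424
G1 X38.47 Y112.84 F2641
G1 X42.03 Y130.66 F2641
G1 X46.87 Y151.19 F2641
G1 X53.01 Y174.41 F2641
G1 X60.43 Y200.35 F2641
M5
G0 X0.00 Y0.00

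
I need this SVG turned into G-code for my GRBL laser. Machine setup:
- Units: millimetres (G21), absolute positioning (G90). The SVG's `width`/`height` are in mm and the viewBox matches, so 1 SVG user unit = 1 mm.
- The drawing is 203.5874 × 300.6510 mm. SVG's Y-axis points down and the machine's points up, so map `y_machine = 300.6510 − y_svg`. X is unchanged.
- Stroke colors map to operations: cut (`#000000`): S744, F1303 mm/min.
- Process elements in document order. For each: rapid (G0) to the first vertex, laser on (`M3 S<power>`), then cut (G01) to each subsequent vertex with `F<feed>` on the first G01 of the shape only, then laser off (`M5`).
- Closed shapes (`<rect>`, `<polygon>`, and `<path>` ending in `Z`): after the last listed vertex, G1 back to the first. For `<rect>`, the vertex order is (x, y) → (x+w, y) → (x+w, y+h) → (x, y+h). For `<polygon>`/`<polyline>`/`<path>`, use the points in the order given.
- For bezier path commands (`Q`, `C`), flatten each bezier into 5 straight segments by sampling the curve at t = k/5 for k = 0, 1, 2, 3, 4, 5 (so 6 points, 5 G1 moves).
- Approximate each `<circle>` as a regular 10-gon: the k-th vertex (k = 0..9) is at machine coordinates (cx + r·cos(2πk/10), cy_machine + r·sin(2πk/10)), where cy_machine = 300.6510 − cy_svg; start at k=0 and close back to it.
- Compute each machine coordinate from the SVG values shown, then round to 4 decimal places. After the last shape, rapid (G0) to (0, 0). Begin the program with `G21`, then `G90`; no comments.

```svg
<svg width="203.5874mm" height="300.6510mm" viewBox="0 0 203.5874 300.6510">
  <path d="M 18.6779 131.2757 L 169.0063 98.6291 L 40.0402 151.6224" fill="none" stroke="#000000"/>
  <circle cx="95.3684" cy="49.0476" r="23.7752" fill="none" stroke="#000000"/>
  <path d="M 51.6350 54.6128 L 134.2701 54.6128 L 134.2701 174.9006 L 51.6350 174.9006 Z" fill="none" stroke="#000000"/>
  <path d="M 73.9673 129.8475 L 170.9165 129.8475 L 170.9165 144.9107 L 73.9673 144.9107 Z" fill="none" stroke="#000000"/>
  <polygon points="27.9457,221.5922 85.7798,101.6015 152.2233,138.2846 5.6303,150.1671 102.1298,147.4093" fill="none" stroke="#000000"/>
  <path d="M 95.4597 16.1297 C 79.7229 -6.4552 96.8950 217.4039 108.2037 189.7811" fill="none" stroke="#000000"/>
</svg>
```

G21
G90
G0 X18.6779 Y169.3753
M3 S744
G01 X169.0063 Y202.0219 F1303
G01 X40.0402 Y149.0286
M5
G0 X119.1436 Y251.6034
M3 S744
G01 X114.6029 Y265.5781 F1303
G01 X102.7153 Y274.2150
G01 X88.0215 Y274.2150
G01 X76.1339 Y265.5781
G01 X71.5932 Y251.6034
G01 X76.1339 Y237.6287
G01 X88.0215 Y228.9918
G01 X102.7153 Y228.9918
G01 X114.6029 Y237.6287
G01 X119.1436 Y251.6034
M5
G0 X51.6350 Y246.0382
M3 S744
G01 X134.2701 Y246.0382 F1303
G01 X134.2701 Y125.7504
G01 X51.6350 Y125.7504
G01 X51.6350 Y246.0382
M5
G0 X73.9673 Y170.8035
M3 S744
G01 X170.9165 Y170.8035 F1303
G01 X170.9165 Y155.7403
G01 X73.9673 Y155.7403
G01 X73.9673 Y170.8035
M5
G0 X27.9457 Y79.0588
M3 S744
G01 X85.7798 Y199.0495 F1303
G01 X152.2233 Y162.3664
G01 X5.6303 Y150.4839
G01 X102.1298 Y153.2417
G01 X27.9457 Y79.0588
M5
G0 X95.4597 Y284.5213
M3 S744
G01 X89.6565 Y272.4824 F1303
G01 X89.8904 Y225.1973
G01 X94.3003 Y166.5666
G01 X101.0251 Y120.4906
G01 X108.2037 Y110.8699
M5
G0 X0.0000 Y0.0000

Since the viewBox matches the mm dimensions, user units are millimetres directly. The only transform is the Y-flip y_m = 300.6510 − y_svg.

Shape 1 is a open polyline drawn with `<path>`. Its stroke #000000 means cut at S744, F1303. After flipping Y the toolpath is (18.6779,169.3753) → (169.0063,202.0219) → (40.0402,149.0286).

Shape 2 is a circle drawn with `<circle>`. Its stroke #000000 means cut at S744, F1303. After flipping Y the toolpath is (119.1436,251.6034) → (114.6029,265.5781) → (102.7153,274.2150) → (88.0215,274.2150) → (76.1339,265.5781) → (71.5932,251.6034) → (76.1339,237.6287) → (88.0215,228.9918) → (102.7153,228.9918) → (114.6029,237.6287) → (119.1436,251.6034), returning to the start.

Shape 3 is a rectangle drawn with `<path>`. Its stroke #000000 means cut at S744, F1303. After flipping Y the toolpath is (51.6350,246.0382) → (134.2701,246.0382) → (134.2701,125.7504) → (51.6350,125.7504) → (51.6350,246.0382), returning to the start.

Shape 4 is a rectangle drawn with `<path>`. Its stroke #000000 means cut at S744, F1303. After flipping Y the toolpath is (73.9673,170.8035) → (170.9165,170.8035) → (170.9165,155.7403) → (73.9673,155.7403) → (73.9673,170.8035), returning to the start.

Shape 5 is a closed polygon drawn with `<polygon>`. Its stroke #000000 means cut at S744, F1303. After flipping Y the toolpath is (27.9457,79.0588) → (85.7798,199.0495) → (152.2233,162.3664) → (5.6303,150.4839) → (102.1298,153.2417) → (27.9457,79.0588), returning to the start.

Shape 6 is a cubic bezier drawn with `<path>`. Its stroke #000000 means cut at S744, F1303. After flipping Y the toolpath is (95.4597,284.5213) → (89.6565,272.4824) → (89.8904,225.1973) → (94.3003,166.5666) → (101.0251,120.4906) → (108.2037,110.8699).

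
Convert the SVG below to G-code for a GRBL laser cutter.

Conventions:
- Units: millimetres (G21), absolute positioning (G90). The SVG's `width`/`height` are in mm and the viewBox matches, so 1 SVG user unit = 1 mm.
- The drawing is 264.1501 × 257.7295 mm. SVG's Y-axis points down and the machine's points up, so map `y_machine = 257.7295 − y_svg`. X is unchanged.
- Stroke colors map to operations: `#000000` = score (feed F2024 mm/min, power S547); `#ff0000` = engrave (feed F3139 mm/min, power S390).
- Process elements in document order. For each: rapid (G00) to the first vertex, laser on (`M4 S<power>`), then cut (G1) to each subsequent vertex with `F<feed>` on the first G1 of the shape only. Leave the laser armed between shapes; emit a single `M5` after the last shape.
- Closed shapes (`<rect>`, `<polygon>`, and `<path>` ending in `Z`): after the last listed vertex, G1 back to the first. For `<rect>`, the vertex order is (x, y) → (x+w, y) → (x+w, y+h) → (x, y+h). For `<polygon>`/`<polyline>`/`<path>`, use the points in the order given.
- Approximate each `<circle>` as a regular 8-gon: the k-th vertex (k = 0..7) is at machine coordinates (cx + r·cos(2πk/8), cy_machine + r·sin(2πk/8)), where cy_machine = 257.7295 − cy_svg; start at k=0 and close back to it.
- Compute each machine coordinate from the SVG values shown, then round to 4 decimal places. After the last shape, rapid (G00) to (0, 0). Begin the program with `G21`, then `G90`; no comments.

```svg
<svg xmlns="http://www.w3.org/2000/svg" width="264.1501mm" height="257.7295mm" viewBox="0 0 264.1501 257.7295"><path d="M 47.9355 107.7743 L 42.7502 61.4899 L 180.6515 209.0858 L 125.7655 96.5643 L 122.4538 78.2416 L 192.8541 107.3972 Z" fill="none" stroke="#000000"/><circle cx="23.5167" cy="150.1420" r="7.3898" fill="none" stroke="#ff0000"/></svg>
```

1 u = 1 mm; y_m = 257.7295 − y.

[1] `<path>` closed polygon, #000000→score S547 F2024: (47.9355,149.9552) → (42.7502,196.2396) → (180.6515,48.6437) → (125.7655,161.1652) → (122.4538,179.4879) → (192.8541,150.3323) → (47.9355,149.9552) (closed)

[2] `<circle>` circle, #ff0000→engrave S390 F3139: (30.9065,107.5875) → (28.7421,112.8129) → (23.5167,114.9773) → (18.2913,112.8129) → (16.1269,107.5875) → (18.2913,102.3621) → (23.5167,100.1977) → (28.7421,102.3621) → (30.9065,107.5875) (closed)

G21
G90
G00 X47.9355 Y149.9552
M4 S547
G1 X42.7502 Y196.2396 F2024
G1 X180.6515 Y48.6437
G1 X125.7655 Y161.1652
G1 X122.4538 Y179.4879
G1 X192.8541 Y150.3323
G1 X47.9355 Y149.9552
G00 X30.9065 Y107.5875
M4 S390
G1 X28.7421 Y112.8129 F3139
G1 X23.5167 Y114.9773
G1 X18.2913 Y112.8129
G1 X16.1269 Y107.5875
G1 X18.2913 Y102.3621
G1 X23.5167 Y100.1977
G1 X28.7421 Y102.3621
G1 X30.9065 Y107.5875
M5
G00 X0.0000 Y0.0000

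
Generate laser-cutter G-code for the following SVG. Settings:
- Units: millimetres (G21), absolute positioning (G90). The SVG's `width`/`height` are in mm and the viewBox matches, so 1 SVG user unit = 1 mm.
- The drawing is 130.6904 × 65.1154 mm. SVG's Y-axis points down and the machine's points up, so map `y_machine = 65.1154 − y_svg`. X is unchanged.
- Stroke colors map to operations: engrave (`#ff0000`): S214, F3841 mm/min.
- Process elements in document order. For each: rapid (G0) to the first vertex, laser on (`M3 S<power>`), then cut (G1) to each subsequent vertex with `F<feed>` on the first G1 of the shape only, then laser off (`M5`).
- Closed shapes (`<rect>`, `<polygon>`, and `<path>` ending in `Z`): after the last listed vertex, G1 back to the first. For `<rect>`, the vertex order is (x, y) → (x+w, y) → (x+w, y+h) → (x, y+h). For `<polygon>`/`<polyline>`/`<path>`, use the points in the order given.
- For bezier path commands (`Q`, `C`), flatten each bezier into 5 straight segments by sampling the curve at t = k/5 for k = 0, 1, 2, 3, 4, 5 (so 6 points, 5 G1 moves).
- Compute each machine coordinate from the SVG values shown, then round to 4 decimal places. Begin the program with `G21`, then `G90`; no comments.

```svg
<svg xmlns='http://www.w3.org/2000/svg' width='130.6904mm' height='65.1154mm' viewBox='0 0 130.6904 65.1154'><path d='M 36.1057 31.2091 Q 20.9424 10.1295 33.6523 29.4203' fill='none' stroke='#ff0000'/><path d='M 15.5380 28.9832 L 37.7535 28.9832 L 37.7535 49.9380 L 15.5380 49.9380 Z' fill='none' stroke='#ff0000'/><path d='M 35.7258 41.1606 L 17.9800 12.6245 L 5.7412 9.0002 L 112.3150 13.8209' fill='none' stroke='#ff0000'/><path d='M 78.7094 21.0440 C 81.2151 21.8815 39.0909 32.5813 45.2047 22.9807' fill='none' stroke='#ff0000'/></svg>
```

Since the viewBox matches the mm dimensions, user units are millimetres directly. The only transform is the Y-flip y_m = 65.1154 − y_svg.

Shape 1 is a quadratic bezier drawn with `<path>`. Its stroke #ff0000 means engrave at S214, F3841. After flipping Y the toolpath is (36.1057,33.9063) → (31.1553,40.7233) → (28.4348,44.3107) → (27.9441,44.6685) → (29.6833,41.7966) → (33.6523,35.6951).

Shape 2 is a rectangle drawn with `<path>`. Its stroke #ff0000 means engrave at S214, F3841. After flipping Y the toolpath is (15.5380,36.1322) → (37.7535,36.1322) → (37.7535,15.1774) → (15.5380,15.1774) → (15.5380,36.1322), returning to the start.

Shape 3 is a open polyline drawn with `<path>`. Its stroke #ff0000 means engrave at S214, F3841. After flipping Y the toolpath is (35.7258,23.9548) → (17.9800,52.4909) → (5.7412,56.1152) → (112.3150,51.2945).

Shape 4 is a cubic bezier drawn with `<path>`. Its stroke #ff0000 means engrave at S214, F3841. After flipping Y the toolpath is (78.7094,44.0714) → (75.6002,42.6267) → (66.2374,40.2629) → (55.0788,38.4278) → (46.5820,38.5691) → (45.2047,42.1347).

G21
G90
G0 X36.1057 Y33.9063
M3 S214
G1 X31.1553 Y40.7233 F3841
G1 X28.4348 Y44.3107
G1 X27.9441 Y44.6685
G1 X29.6833 Y41.7966
G1 X33.6523 Y35.6951
M5
G0 X15.5380 Y36.1322
M3 S214
G1 X37.7535 Y36.1322 F3841
G1 X37.7535 Y15.1774
G1 X15.5380 Y15.1774
G1 X15.5380 Y36.1322
M5
G0 X35.7258 Y23.9548
M3 S214
G1 X17.9800 Y52.4909 F3841
G1 X5.7412 Y56.1152
G1 X112.3150 Y51.2945
M5
G0 X78.7094 Y44.0714
M3 S214
G1 X75.6002 Y42.6267 F3841
G1 X66.2374 Y40.2629
G1 X55.0788 Y38.4278
G1 X46.5820 Y38.5691
G1 X45.2047 Y42.1347
M5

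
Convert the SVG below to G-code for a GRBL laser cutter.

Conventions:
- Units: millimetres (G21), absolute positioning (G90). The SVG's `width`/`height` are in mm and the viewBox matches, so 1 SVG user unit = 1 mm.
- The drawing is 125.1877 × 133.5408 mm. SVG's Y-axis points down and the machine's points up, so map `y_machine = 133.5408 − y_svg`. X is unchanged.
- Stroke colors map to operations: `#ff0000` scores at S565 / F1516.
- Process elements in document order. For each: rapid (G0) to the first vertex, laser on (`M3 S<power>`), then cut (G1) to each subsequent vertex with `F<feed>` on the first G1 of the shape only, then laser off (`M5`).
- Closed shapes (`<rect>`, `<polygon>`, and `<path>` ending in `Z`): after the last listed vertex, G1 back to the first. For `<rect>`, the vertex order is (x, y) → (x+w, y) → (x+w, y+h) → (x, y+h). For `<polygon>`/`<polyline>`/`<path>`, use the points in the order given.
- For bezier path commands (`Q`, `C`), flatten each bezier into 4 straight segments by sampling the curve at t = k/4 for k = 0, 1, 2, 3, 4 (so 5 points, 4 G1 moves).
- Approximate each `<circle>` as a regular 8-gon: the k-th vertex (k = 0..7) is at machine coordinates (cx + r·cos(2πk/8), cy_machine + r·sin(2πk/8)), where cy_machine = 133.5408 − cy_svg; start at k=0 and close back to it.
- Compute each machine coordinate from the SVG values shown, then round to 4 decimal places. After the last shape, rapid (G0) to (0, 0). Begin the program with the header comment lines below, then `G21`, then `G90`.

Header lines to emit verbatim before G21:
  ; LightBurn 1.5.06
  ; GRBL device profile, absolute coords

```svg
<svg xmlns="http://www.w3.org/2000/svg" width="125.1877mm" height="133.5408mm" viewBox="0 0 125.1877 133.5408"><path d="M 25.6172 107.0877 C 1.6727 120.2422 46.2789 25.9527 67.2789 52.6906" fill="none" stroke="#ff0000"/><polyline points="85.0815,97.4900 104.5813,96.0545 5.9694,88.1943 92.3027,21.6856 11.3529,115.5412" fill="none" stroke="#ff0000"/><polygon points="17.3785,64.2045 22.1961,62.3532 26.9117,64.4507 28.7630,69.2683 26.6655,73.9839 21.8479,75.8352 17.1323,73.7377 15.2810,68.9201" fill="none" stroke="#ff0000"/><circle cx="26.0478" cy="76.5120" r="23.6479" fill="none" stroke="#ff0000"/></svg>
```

; LightBurn 1.5.06
; GRBL device profile, absolute coords
G21
G90
G0 X25.6172 Y26.4531
M3 S565
G1 X19.0721 Y33.1631 F1516
G1 X29.5939 Y58.7454
G1 X48.5427 Y81.7809
G1 X67.2789 Y80.8502
M5
G0 X85.0815 Y36.0508
M3 S565
G1 X104.5813 Y37.4863 F1516
G1 X5.9694 Y45.3465
G1 X92.3027 Y111.8552
G1 X11.3529 Y17.9996
M5
G0 X17.3785 Y69.3363
M3 S565
G1 X22.1961 Y71.1876 F1516
G1 X26.9117 Y69.0901
G1 X28.7630 Y64.2725
G1 X26.6655 Y59.5569
G1 X21.8479 Y57.7056
G1 X17.1323 Y59.8031
G1 X15.2810 Y64.6207
G1 X17.3785 Y69.3363
M5
G0 X49.6957 Y57.0288
M3 S565
G1 X42.7694 Y73.7504 F1516
G1 X26.0478 Y80.6767
G1 X9.3262 Y73.7504
G1 X2.3999 Y57.0288
G1 X9.3262 Y40.3072
G1 X26.0478 Y33.3809
G1 X42.7694 Y40.3072
G1 X49.6957 Y57.0288
M5
G0 X0.0000 Y0.0000

Since the viewBox matches the mm dimensions, user units are millimetres directly. The only transform is the Y-flip y_m = 133.5408 − y_svg.

Shape 1 is a cubic bezier drawn with `<path>`. Its stroke #ff0000 means score at S565, F1516. After flipping Y the toolpath is (25.6172,26.4531) → (19.0721,33.1631) → (29.5939,58.7454) → (48.5427,81.7809) → (67.2789,80.8502).

Shape 2 is a open polyline drawn with `<polyline>`. Its stroke #ff0000 means score at S565, F1516. After flipping Y the toolpath is (85.0815,36.0508) → (104.5813,37.4863) → (5.9694,45.3465) → (92.3027,111.8552) → (11.3529,17.9996).

Shape 3 is a regular polygon drawn with `<polygon>`. Its stroke #ff0000 means score at S565, F1516. After flipping Y the toolpath is (17.3785,69.3363) → (22.1961,71.1876) → (26.9117,69.0901) → (28.7630,64.2725) → (26.6655,59.5569) → (21.8479,57.7056) → (17.1323,59.8031) → (15.2810,64.6207) → (17.3785,69.3363), returning to the start.

Shape 4 is a circle drawn with `<circle>`. Its stroke #ff0000 means score at S565, F1516. After flipping Y the toolpath is (49.6957,57.0288) → (42.7694,73.7504) → (26.0478,80.6767) → (9.3262,73.7504) → (2.3999,57.0288) → (9.3262,40.3072) → (26.0478,33.3809) → (42.7694,40.3072) → (49.6957,57.0288), returning to the start.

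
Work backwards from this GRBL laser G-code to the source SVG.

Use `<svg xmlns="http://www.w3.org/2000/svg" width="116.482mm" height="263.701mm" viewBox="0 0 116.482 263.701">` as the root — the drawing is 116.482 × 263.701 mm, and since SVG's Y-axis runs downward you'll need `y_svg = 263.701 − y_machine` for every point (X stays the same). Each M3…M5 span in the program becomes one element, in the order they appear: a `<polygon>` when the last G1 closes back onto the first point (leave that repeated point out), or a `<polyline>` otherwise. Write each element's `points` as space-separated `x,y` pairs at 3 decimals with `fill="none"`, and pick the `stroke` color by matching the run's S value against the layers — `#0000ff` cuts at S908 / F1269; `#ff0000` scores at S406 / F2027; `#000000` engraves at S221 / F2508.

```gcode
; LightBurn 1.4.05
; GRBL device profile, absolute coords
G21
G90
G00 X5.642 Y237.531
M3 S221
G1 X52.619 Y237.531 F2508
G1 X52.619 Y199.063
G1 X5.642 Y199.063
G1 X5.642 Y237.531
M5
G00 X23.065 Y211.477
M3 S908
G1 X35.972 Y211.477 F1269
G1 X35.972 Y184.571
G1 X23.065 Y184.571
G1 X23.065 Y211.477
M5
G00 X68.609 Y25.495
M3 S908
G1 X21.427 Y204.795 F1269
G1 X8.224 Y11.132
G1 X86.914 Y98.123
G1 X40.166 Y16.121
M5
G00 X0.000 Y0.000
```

<svg xmlns="http://www.w3.org/2000/svg" width="116.482mm" height="263.701mm" viewBox="0 0 116.482 263.701">
  <polygon points="5.642,26.170 52.619,26.170 52.619,64.638 5.642,64.638" fill="none" stroke="#000000"/>
  <polygon points="23.065,52.224 35.972,52.224 35.972,79.130 23.065,79.130" fill="none" stroke="#0000ff"/>
  <polyline points="68.609,238.206 21.427,58.906 8.224,252.569 86.914,165.578 40.166,247.580" fill="none" stroke="#0000ff"/>
</svg>

y_svg = 263.701 − y_m.

[1] S221→`#000000` (engrave); closed run; points: 5.642,26.170 52.619,26.170 52.619,64.638 5.642,64.638

[2] S908→`#0000ff` (cut); closed run; points: 23.065,52.224 35.972,52.224 35.972,79.130 23.065,79.130

[3] S908→`#0000ff` (cut); open run; points: 68.609,238.206 21.427,58.906 8.224,252.569 86.914,165.578 40.166,247.580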